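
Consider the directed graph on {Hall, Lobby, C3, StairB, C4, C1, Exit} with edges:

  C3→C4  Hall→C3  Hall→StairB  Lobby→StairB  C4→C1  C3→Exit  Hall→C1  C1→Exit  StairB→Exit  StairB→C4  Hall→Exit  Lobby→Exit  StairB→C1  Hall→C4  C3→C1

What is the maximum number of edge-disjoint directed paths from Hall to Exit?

Assign every edge capacity 1; by Menger, the answer equals the max flow.
Path Hall→Exit (+1); total 1.
Path Hall→C3→Exit (+1); total 2.
Path Hall→StairB→Exit (+1); total 3.
Path Hall→C1→Exit (+1); total 4.
No residual Hall→Exit path; max flow = 4.
Certifying cut of size 4: {C1→Exit, Hall→C3, Hall→Exit, Hall→StairB}.

4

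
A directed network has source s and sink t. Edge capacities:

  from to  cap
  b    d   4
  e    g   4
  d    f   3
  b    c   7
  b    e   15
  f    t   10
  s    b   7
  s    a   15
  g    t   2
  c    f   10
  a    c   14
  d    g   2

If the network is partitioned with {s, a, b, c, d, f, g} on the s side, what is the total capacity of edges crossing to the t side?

27

Edges leaving {s, a, b, c, d, f, g}: b→e (15), f→t (10), g→t (2).
Cut capacity = 15 + 10 + 2 = 27.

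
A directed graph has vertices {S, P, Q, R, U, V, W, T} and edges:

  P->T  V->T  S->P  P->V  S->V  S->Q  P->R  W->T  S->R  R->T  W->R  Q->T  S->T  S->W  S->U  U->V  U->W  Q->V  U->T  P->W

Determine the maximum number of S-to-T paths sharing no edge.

7

Assign every edge capacity 1; by Menger, the answer equals the max flow.
Path S→T (+1); total 1.
Path S→P→T (+1); total 2.
Path S→Q→T (+1); total 3.
Path S→R→T (+1); total 4.
Path S→U→T (+1); total 5.
Path S→V→T (+1); total 6.
Path S→W→T (+1); total 7.
No residual S→T path; max flow = 7.
Certifying cut of size 7: {S→P, S→Q, S→R, S→T, S→U, S→V, S→W}.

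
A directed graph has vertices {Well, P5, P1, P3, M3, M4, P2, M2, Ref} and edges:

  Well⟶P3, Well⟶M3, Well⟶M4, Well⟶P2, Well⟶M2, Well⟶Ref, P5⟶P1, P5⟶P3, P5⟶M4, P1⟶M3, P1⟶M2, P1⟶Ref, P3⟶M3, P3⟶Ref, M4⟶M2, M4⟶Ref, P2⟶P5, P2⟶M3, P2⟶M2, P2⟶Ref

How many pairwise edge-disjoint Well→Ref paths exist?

Assign every edge capacity 1; by Menger, the answer equals the max flow.
Path Well→Ref (+1); total 1.
Path Well→P3→Ref (+1); total 2.
Path Well→M4→Ref (+1); total 3.
Path Well→P2→Ref (+1); total 4.
No residual Well→Ref path; max flow = 4.
Certifying cut of size 4: {Well→M4, Well→P2, Well→P3, Well→Ref}.

4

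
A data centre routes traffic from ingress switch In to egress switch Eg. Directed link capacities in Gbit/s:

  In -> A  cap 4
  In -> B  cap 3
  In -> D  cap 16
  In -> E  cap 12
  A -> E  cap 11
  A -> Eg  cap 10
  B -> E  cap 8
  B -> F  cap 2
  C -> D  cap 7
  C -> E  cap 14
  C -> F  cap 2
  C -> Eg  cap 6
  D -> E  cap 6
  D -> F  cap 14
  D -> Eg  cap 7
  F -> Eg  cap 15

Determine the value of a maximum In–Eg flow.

22

Augment In→A→Eg: bottleneck 4, flow now 4.
Augment In→D→Eg: bottleneck 7, flow now 11.
Augment In→B→F→Eg: bottleneck 2, flow now 13.
Augment In→D→F→Eg: bottleneck 9, flow now 22.
No augmenting path remains; maximum flow = 22.
In the residual graph, reachable from In: {In, B, E}.
Min-cut edges: In→A (4), In→D (16), B→F (2); capacity 4 + 16 + 2 = 22.
This cut is saturated, so no flow can exceed 22.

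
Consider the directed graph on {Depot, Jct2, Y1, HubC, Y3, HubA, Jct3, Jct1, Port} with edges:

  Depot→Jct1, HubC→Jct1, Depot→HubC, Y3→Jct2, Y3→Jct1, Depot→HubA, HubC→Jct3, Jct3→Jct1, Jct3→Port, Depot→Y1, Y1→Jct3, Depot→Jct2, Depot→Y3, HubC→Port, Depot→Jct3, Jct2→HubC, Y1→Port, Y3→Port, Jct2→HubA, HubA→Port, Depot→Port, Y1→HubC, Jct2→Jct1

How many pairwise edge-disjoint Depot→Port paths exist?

Assign every edge capacity 1; by Menger, the answer equals the max flow.
Path Depot→Port (+1); total 1.
Path Depot→Y1→Port (+1); total 2.
Path Depot→HubC→Port (+1); total 3.
Path Depot→Y3→Port (+1); total 4.
Path Depot→HubA→Port (+1); total 5.
Path Depot→Jct3→Port (+1); total 6.
No residual Depot→Port path; max flow = 6.
Certifying cut of size 6: {Depot→Port, Depot→Y1, Depot→Y3, HubA→Port, HubC→Port, Jct3→Port}.

6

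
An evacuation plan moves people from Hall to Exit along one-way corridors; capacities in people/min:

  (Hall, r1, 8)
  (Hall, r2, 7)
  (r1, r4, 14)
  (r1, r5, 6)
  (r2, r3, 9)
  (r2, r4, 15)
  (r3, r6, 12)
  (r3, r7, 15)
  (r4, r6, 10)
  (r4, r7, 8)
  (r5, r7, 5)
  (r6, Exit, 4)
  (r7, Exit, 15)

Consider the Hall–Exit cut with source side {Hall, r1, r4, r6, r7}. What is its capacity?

32

Edges leaving {Hall, r1, r4, r6, r7}: Hall→r2 (7), r1→r5 (6), r6→Exit (4), r7→Exit (15).
Cut capacity = 7 + 6 + 4 + 15 = 32.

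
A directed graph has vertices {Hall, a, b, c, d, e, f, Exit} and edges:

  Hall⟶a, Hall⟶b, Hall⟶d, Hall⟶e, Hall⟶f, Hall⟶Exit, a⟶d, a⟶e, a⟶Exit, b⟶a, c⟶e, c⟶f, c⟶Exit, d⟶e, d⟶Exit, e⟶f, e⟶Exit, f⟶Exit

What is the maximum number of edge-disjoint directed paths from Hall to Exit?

Assign every edge capacity 1; by Menger, the answer equals the max flow.
Path Hall→Exit (+1); total 1.
Path Hall→a→Exit (+1); total 2.
Path Hall→d→Exit (+1); total 3.
Path Hall→e→Exit (+1); total 4.
Path Hall→f→Exit (+1); total 5.
No residual Hall→Exit path; max flow = 5.
Certifying cut of size 5: {Hall→Exit, a→Exit, d→Exit, e→Exit, f→Exit}.

5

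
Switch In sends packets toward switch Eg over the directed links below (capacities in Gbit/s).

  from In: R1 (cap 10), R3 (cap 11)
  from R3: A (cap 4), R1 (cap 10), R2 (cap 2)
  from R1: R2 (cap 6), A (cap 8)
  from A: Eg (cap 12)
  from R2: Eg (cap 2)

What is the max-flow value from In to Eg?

Augment In→R3→A→Eg: bottleneck 4, flow now 4.
Augment In→R3→R2→Eg: bottleneck 2, flow now 6.
Augment In→R1→A→Eg: bottleneck 8, flow now 14.
No augmenting path remains; maximum flow = 14.
In the residual graph, reachable from In: {In, R3, R1, R2}.
Min-cut edges: R3→A (4), R1→A (8), R2→Eg (2); capacity 4 + 8 + 2 = 14.
This cut is saturated, so no flow can exceed 14.

14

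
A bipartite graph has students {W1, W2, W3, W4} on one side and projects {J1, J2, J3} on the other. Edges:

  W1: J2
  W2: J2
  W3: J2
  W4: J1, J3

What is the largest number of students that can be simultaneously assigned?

Unit-capacity flow: source→left, listed edges, right→sink; max matching = max flow.
Augmenting path W1→J2 (+1); matched 1.
Augmenting path W4→J1 (+1); matched 2.
No augmenting path remains; maximum matching = 2.
König certificate: {W4, J2} is a vertex cover of size 2 (every listed pair touches it), so no matching can be larger.

2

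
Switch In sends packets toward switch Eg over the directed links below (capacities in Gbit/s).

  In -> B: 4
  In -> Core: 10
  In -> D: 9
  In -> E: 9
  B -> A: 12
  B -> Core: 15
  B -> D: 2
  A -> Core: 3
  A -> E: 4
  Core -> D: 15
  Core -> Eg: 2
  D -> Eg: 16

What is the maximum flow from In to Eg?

Augment In→Core→Eg: bottleneck 2, flow now 2.
Augment In→D→Eg: bottleneck 9, flow now 11.
Augment In→B→D→Eg: bottleneck 2, flow now 13.
Augment In→Core→D→Eg: bottleneck 5, flow now 18.
No augmenting path remains; maximum flow = 18.
In the residual graph, reachable from In: {In, B, A, Core, D, E}.
Min-cut edges: Core→Eg (2), D→Eg (16); capacity 2 + 16 = 18.
This cut is saturated, so no flow can exceed 18.

18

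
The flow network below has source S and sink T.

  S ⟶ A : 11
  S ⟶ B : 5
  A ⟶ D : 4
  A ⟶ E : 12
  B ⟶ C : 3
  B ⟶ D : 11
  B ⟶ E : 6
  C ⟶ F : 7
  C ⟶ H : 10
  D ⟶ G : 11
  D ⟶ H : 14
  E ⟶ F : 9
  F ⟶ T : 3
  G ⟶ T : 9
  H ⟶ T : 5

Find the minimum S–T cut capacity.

Augment S→A→D→G→T: bottleneck 4, flow now 4.
Augment S→A→E→F→T: bottleneck 3, flow now 7.
Augment S→B→C→H→T: bottleneck 3, flow now 10.
Augment S→B→D→G→T: bottleneck 2, flow now 12.
No augmenting path remains; maximum flow = 12.
By max-flow min-cut, the minimum cut capacity equals the max flow.
In the residual graph, reachable from S: {S, A, E, F}.
Min-cut edges: S→B (5), A→D (4), F→T (3); capacity 5 + 4 + 3 = 12.

12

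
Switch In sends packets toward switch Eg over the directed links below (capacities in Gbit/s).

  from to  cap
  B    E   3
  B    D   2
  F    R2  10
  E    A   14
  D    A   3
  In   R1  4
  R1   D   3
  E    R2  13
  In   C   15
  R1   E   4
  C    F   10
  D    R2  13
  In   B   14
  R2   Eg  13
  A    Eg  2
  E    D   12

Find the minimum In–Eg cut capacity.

15

Augment In→C→F→R2→Eg: bottleneck 10, flow now 10.
Augment In→R1→D→R2→Eg: bottleneck 3, flow now 13.
Augment In→R1→E→A→Eg: bottleneck 1, flow now 14.
Augment In→B→D→A→Eg: bottleneck 1, flow now 15.
No augmenting path remains; maximum flow = 15.
By max-flow min-cut, the minimum cut capacity equals the max flow.
In the residual graph, reachable from In: {In, C, R1, B, D, E, F, R2, A}.
Min-cut edges: R2→Eg (13), A→Eg (2); capacity 13 + 2 = 15.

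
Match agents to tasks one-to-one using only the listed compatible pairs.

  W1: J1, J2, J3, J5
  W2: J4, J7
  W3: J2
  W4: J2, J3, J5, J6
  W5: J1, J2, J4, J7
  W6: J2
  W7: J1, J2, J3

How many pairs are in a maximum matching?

Unit-capacity flow: source→left, listed edges, right→sink; max matching = max flow.
Augmenting path W1→J1 (+1); matched 1.
Augmenting path W2→J4 (+1); matched 2.
Augmenting path W3→J2 (+1); matched 3.
Augmenting path W4→J3 (+1); matched 4.
Augmenting path W5→J7 (+1); matched 5.
Augmenting path W7→J1→W1→J5 (+1); matched 6.
No augmenting path remains; maximum matching = 6.
König certificate: {W1, W2, W4, W5, W7, J2} is a vertex cover of size 6 (every listed pair touches it), so no matching can be larger.

6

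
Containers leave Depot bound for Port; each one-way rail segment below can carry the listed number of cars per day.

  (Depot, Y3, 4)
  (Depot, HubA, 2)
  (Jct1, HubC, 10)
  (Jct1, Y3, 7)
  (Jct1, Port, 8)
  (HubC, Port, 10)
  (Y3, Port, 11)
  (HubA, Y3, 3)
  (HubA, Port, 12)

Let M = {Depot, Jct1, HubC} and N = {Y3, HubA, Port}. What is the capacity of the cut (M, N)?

31

Edges leaving {Depot, Jct1, HubC}: Depot→Y3 (4), Depot→HubA (2), Jct1→Y3 (7), Jct1→Port (8), HubC→Port (10).
Cut capacity = 4 + 2 + 7 + 8 + 10 = 31.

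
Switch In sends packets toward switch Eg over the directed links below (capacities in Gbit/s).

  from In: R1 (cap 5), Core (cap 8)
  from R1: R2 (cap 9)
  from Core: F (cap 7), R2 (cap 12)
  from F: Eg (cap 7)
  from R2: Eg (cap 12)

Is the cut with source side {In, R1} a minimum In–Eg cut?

Given cut capacity: 8 + 9 = 17.
Augment In→R1→R2→Eg: bottleneck 5, flow now 5.
Augment In→Core→F→Eg: bottleneck 7, flow now 12.
Augment In→Core→R2→Eg: bottleneck 1, flow now 13.
No augmenting path remains; maximum flow = 13.
In the residual graph, reachable from In: {In}.
Min-cut edges: In→R1 (5), In→Core (8); capacity 5 + 8 = 13.
Cut capacity 17 exceeds the max flow 13, so it is not minimum.

No — its capacity is 17, but the minimum cut has capacity 13.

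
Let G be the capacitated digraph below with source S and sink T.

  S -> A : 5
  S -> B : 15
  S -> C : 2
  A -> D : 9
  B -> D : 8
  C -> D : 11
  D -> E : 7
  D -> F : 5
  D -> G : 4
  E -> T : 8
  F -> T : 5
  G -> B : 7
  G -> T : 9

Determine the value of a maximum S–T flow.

15

Augment S→A→D→E→T: bottleneck 5, flow now 5.
Augment S→B→D→E→T: bottleneck 2, flow now 7.
Augment S→B→D→F→T: bottleneck 5, flow now 12.
Augment S→B→D→G→T: bottleneck 1, flow now 13.
Augment S→C→D→G→T: bottleneck 2, flow now 15.
No augmenting path remains; maximum flow = 15.
In the residual graph, reachable from S: {S, B}.
Min-cut edges: S→A (5), S→C (2), B→D (8); capacity 5 + 2 + 8 = 15.
This cut is saturated, so no flow can exceed 15.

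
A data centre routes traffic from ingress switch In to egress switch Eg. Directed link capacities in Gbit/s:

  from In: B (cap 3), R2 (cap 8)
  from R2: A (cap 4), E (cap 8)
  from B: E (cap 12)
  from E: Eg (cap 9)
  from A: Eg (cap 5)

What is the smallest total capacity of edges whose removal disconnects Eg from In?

11

Augment In→R2→E→Eg: bottleneck 8, flow now 8.
Augment In→B→E→Eg: bottleneck 1, flow now 9.
Augment In→B→E→R2→A→Eg: bottleneck 2, flow now 11. (uses reverse residual edge)
No augmenting path remains; maximum flow = 11.
By max-flow min-cut, the minimum cut capacity equals the max flow.
In the residual graph, reachable from In: {In}.
Min-cut edges: In→R2 (8), In→B (3); capacity 8 + 3 = 11.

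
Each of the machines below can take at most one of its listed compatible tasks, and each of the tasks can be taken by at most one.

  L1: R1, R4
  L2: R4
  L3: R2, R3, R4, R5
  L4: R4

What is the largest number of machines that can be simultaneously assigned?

3

Unit-capacity flow: source→left, listed edges, right→sink; max matching = max flow.
Augmenting path L1→R1 (+1); matched 1.
Augmenting path L2→R4 (+1); matched 2.
Augmenting path L3→R2 (+1); matched 3.
No augmenting path remains; maximum matching = 3.
König certificate: {L1, L3, R4} is a vertex cover of size 3 (every listed pair touches it), so no matching can be larger.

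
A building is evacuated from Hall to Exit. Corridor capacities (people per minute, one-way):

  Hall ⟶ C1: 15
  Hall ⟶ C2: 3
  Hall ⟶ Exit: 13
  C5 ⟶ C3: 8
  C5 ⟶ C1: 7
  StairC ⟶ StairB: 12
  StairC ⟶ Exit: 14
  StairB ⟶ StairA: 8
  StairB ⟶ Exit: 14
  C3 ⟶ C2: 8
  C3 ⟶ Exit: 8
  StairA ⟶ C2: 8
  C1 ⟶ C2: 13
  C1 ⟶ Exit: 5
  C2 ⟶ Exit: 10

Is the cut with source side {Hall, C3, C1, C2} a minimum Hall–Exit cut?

No — its capacity is 36, but the minimum cut has capacity 28.

Given cut capacity: 13 + 8 + 5 + 10 = 36.
Augment Hall→Exit: bottleneck 13, flow now 13.
Augment Hall→C1→Exit: bottleneck 5, flow now 18.
Augment Hall→C2→Exit: bottleneck 3, flow now 21.
Augment Hall→C1→C2→Exit: bottleneck 7, flow now 28.
No augmenting path remains; maximum flow = 28.
In the residual graph, reachable from Hall: {Hall, C1, C2}.
Min-cut edges: Hall→Exit (13), C1→Exit (5), C2→Exit (10); capacity 13 + 5 + 10 = 28.
Cut capacity 36 exceeds the max flow 28, so it is not minimum.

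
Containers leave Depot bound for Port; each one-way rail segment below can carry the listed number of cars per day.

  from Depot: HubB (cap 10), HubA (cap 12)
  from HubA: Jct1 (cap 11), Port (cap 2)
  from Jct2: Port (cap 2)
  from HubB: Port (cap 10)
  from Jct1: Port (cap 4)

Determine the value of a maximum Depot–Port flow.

Augment Depot→HubA→Port: bottleneck 2, flow now 2.
Augment Depot→HubB→Port: bottleneck 10, flow now 12.
Augment Depot→HubA→Jct1→Port: bottleneck 4, flow now 16.
No augmenting path remains; maximum flow = 16.
In the residual graph, reachable from Depot: {Depot, HubA, Jct1}.
Min-cut edges: Depot→HubB (10), HubA→Port (2), Jct1→Port (4); capacity 10 + 2 + 4 = 16.
This cut is saturated, so no flow can exceed 16.

16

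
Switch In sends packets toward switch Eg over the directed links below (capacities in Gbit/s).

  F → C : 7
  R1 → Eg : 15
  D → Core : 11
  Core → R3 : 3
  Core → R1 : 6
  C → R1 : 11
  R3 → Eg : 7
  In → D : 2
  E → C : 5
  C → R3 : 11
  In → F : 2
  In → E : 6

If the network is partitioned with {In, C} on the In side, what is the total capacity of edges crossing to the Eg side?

Edges leaving {In, C}: In→F (2), In→E (6), In→D (2), C→R3 (11), C→R1 (11).
Cut capacity = 2 + 6 + 2 + 11 + 11 = 32.

32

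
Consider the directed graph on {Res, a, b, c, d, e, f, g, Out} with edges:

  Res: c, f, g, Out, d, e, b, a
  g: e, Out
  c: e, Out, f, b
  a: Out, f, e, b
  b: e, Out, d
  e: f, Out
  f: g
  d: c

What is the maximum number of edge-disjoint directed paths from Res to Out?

6

Assign every edge capacity 1; by Menger, the answer equals the max flow.
Path Res→Out (+1); total 1.
Path Res→a→Out (+1); total 2.
Path Res→b→Out (+1); total 3.
Path Res→c→Out (+1); total 4.
Path Res→e→Out (+1); total 5.
Path Res→g→Out (+1); total 6.
No residual Res→Out path; max flow = 6.
Certifying cut of size 6: {Res→Out, Res→a, b→Out, c→Out, e→Out, g→Out}.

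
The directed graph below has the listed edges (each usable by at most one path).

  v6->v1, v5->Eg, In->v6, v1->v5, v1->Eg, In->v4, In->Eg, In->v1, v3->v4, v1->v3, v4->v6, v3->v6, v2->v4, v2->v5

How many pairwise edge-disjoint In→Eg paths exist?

Assign every edge capacity 1; by Menger, the answer equals the max flow.
Path In→Eg (+1); total 1.
Path In→v1→Eg (+1); total 2.
Path In→v6→v1→v5→Eg (+1); total 3.
No residual In→Eg path; max flow = 3.
Certifying cut of size 3: {In→Eg, In→v1, v6→v1}.

3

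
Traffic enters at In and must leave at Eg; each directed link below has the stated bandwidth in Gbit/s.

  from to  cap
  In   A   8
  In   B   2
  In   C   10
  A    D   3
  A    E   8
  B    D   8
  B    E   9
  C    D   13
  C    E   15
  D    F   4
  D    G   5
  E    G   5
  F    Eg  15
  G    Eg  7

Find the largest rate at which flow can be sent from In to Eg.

11

Augment In→A→D→F→Eg: bottleneck 3, flow now 3.
Augment In→A→E→G→Eg: bottleneck 5, flow now 8.
Augment In→B→D→F→Eg: bottleneck 1, flow now 9.
Augment In→B→D→G→Eg: bottleneck 1, flow now 10.
Augment In→C→D→G→Eg: bottleneck 1, flow now 11.
No augmenting path remains; maximum flow = 11.
In the residual graph, reachable from In: {In, A, B, C, D, E, G}.
Min-cut edges: D→F (4), G→Eg (7); capacity 4 + 7 = 11.
This cut is saturated, so no flow can exceed 11.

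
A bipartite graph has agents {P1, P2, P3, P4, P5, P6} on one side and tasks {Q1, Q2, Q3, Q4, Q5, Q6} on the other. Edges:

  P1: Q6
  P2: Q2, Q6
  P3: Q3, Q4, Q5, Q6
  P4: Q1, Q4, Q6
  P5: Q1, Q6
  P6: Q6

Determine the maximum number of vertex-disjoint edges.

Unit-capacity flow: source→left, listed edges, right→sink; max matching = max flow.
Augmenting path P1→Q6 (+1); matched 1.
Augmenting path P2→Q2 (+1); matched 2.
Augmenting path P3→Q3 (+1); matched 3.
Augmenting path P4→Q1 (+1); matched 4.
Augmenting path P5→Q1→P4→Q4 (+1); matched 5.
No augmenting path remains; maximum matching = 5.
König certificate: {P2, P3, P4, P5, Q6} is a vertex cover of size 5 (every listed pair touches it), so no matching can be larger.

5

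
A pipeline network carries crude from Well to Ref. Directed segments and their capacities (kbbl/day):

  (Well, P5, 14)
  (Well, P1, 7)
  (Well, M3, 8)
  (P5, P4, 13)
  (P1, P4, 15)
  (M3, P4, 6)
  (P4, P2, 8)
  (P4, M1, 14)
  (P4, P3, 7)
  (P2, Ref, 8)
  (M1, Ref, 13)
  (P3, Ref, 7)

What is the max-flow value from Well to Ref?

Augment Well→P5→P4→P2→Ref: bottleneck 8, flow now 8.
Augment Well→P5→P4→M1→Ref: bottleneck 5, flow now 13.
Augment Well→P1→P4→M1→Ref: bottleneck 7, flow now 20.
Augment Well→M3→P4→M1→Ref: bottleneck 1, flow now 21.
Augment Well→M3→P4→P3→Ref: bottleneck 5, flow now 26.
No augmenting path remains; maximum flow = 26.
In the residual graph, reachable from Well: {Well, P5, M3}.
Min-cut edges: Well→P1 (7), P5→P4 (13), M3→P4 (6); capacity 7 + 13 + 6 = 26.
This cut is saturated, so no flow can exceed 26.

26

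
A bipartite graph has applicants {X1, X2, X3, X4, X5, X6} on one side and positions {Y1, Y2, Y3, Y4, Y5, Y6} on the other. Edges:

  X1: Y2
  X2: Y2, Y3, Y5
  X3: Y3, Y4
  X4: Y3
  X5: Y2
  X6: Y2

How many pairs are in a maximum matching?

Unit-capacity flow: source→left, listed edges, right→sink; max matching = max flow.
Augmenting path X1→Y2 (+1); matched 1.
Augmenting path X2→Y3 (+1); matched 2.
Augmenting path X3→Y4 (+1); matched 3.
Augmenting path X4→Y3→X2→Y5 (+1); matched 4.
No augmenting path remains; maximum matching = 4.
König certificate: {X2, X3, X4, Y2} is a vertex cover of size 4 (every listed pair touches it), so no matching can be larger.

4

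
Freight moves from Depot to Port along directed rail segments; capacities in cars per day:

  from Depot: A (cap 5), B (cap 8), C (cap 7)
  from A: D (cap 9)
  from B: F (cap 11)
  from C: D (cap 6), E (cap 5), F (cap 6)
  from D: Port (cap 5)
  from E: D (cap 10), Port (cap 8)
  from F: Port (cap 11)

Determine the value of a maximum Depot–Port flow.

Augment Depot→A→D→Port: bottleneck 5, flow now 5.
Augment Depot→B→F→Port: bottleneck 8, flow now 13.
Augment Depot→C→E→Port: bottleneck 5, flow now 18.
Augment Depot→C→F→Port: bottleneck 2, flow now 20.
No augmenting path remains; maximum flow = 20.
In the residual graph, reachable from Depot: {Depot}.
Min-cut edges: Depot→A (5), Depot→B (8), Depot→C (7); capacity 5 + 8 + 7 = 20.
This cut is saturated, so no flow can exceed 20.

20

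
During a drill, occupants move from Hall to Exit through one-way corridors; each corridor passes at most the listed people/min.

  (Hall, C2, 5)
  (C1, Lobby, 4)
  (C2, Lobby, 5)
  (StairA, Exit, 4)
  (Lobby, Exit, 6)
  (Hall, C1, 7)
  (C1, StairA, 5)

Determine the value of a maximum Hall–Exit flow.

Augment Hall→C1→Lobby→Exit: bottleneck 4, flow now 4.
Augment Hall→C1→StairA→Exit: bottleneck 3, flow now 7.
Augment Hall→C2→Lobby→Exit: bottleneck 2, flow now 9.
Augment Hall→C2→Lobby→C1→StairA→Exit: bottleneck 1, flow now 10. (uses reverse residual edge)
No augmenting path remains; maximum flow = 10.
In the residual graph, reachable from Hall: {Hall, C1, C2, Lobby, StairA}.
Min-cut edges: Lobby→Exit (6), StairA→Exit (4); capacity 6 + 4 = 10.
This cut is saturated, so no flow can exceed 10.

10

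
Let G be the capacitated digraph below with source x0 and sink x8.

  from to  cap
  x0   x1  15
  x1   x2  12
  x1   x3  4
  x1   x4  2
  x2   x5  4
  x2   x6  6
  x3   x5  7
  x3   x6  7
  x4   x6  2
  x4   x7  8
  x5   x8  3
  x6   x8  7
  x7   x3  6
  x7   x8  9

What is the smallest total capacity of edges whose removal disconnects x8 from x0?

Augment x0→x1→x2→x5→x8: bottleneck 3, flow now 3.
Augment x0→x1→x2→x6→x8: bottleneck 6, flow now 9.
Augment x0→x1→x3→x6→x8: bottleneck 1, flow now 10.
Augment x0→x1→x4→x7→x8: bottleneck 2, flow now 12.
No augmenting path remains; maximum flow = 12.
By max-flow min-cut, the minimum cut capacity equals the max flow.
In the residual graph, reachable from x0: {x0, x1, x2, x3, x5, x6}.
Min-cut edges: x1→x4 (2), x5→x8 (3), x6→x8 (7); capacity 2 + 3 + 7 = 12.

12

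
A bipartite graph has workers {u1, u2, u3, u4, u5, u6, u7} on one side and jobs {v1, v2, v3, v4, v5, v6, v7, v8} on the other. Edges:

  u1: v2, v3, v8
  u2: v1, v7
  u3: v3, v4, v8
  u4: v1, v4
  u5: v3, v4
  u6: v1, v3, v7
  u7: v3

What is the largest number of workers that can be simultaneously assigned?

6

Unit-capacity flow: source→left, listed edges, right→sink; max matching = max flow.
Augmenting path u1→v2 (+1); matched 1.
Augmenting path u2→v1 (+1); matched 2.
Augmenting path u3→v3 (+1); matched 3.
Augmenting path u4→v4 (+1); matched 4.
Augmenting path u6→v7 (+1); matched 5.
Augmenting path u5→v3→u3→v8 (+1); matched 6.
No augmenting path remains; maximum matching = 6.
König certificate: {u1, u3, v1, v3, v4, v7} is a vertex cover of size 6 (every listed pair touches it), so no matching can be larger.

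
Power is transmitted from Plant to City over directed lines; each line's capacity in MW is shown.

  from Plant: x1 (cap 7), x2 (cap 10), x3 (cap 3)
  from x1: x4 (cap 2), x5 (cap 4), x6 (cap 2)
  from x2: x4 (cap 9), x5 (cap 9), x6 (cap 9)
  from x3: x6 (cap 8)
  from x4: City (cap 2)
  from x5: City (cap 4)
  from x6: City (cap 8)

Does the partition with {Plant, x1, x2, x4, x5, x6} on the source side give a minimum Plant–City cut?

Given cut capacity: 3 + 2 + 4 + 8 = 17.
Augment Plant→x1→x4→City: bottleneck 2, flow now 2.
Augment Plant→x1→x5→City: bottleneck 4, flow now 6.
Augment Plant→x1→x6→City: bottleneck 1, flow now 7.
Augment Plant→x2→x6→City: bottleneck 7, flow now 14.
No augmenting path remains; maximum flow = 14.
In the residual graph, reachable from Plant: {Plant, x1, x2, x3, x4, x5, x6}.
Min-cut edges: x4→City (2), x5→City (4), x6→City (8); capacity 2 + 4 + 8 = 14.
Cut capacity 17 exceeds the max flow 14, so it is not minimum.

No — its capacity is 17, but the minimum cut has capacity 14.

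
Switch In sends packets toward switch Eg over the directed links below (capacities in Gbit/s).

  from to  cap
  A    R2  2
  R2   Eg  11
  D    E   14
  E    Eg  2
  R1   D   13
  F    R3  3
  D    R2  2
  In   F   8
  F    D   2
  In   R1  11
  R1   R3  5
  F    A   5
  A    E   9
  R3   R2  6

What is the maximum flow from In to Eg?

12

Augment In→F→R3→R2→Eg: bottleneck 3, flow now 3.
Augment In→F→D→E→Eg: bottleneck 2, flow now 5.
Augment In→F→A→R2→Eg: bottleneck 2, flow now 7.
Augment In→R1→R3→R2→Eg: bottleneck 3, flow now 10.
Augment In→R1→D→R2→Eg: bottleneck 2, flow now 12.
No augmenting path remains; maximum flow = 12.
In the residual graph, reachable from In: {In, F, R1, R3, D, A, E}.
Min-cut edges: R3→R2 (6), D→R2 (2), A→R2 (2), E→Eg (2); capacity 6 + 2 + 2 + 2 = 12.
This cut is saturated, so no flow can exceed 12.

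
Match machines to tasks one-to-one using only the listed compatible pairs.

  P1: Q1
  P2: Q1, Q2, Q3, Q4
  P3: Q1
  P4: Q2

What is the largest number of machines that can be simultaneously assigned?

3

Unit-capacity flow: source→left, listed edges, right→sink; max matching = max flow.
Augmenting path P1→Q1 (+1); matched 1.
Augmenting path P2→Q2 (+1); matched 2.
Augmenting path P4→Q2→P2→Q3 (+1); matched 3.
No augmenting path remains; maximum matching = 3.
König certificate: {P2, P4, Q1} is a vertex cover of size 3 (every listed pair touches it), so no matching can be larger.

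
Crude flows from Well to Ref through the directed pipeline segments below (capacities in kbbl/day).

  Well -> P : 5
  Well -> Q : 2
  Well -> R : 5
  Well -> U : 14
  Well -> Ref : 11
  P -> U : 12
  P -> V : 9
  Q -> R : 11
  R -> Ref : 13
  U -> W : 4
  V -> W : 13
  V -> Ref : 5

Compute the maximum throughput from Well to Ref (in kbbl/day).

Augment Well→Ref: bottleneck 11, flow now 11.
Augment Well→R→Ref: bottleneck 5, flow now 16.
Augment Well→P→V→Ref: bottleneck 5, flow now 21.
Augment Well→Q→R→Ref: bottleneck 2, flow now 23.
No augmenting path remains; maximum flow = 23.
In the residual graph, reachable from Well: {Well, U, W}.
Min-cut edges: Well→P (5), Well→Q (2), Well→R (5), Well→Ref (11); capacity 5 + 2 + 5 + 11 = 23.
This cut is saturated, so no flow can exceed 23.

23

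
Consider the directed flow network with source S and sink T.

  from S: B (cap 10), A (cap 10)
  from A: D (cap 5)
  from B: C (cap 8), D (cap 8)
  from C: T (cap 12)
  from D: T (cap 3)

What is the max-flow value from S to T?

11

Augment S→A→D→T: bottleneck 3, flow now 3.
Augment S→B→C→T: bottleneck 8, flow now 11.
No augmenting path remains; maximum flow = 11.
In the residual graph, reachable from S: {S, A, B, D}.
Min-cut edges: B→C (8), D→T (3); capacity 8 + 3 = 11.
This cut is saturated, so no flow can exceed 11.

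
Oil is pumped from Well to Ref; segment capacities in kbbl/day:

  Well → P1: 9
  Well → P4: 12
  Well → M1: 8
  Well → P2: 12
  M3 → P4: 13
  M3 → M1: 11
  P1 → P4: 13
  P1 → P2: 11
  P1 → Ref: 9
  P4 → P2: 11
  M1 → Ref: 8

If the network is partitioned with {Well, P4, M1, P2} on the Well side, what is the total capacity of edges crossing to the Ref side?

17

Edges leaving {Well, P4, M1, P2}: Well→P1 (9), M1→Ref (8).
Cut capacity = 9 + 8 = 17.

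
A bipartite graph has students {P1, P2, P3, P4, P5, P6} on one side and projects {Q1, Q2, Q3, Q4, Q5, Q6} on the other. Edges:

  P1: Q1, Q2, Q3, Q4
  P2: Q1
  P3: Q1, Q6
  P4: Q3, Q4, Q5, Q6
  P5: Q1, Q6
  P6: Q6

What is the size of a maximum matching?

Unit-capacity flow: source→left, listed edges, right→sink; max matching = max flow.
Augmenting path P1→Q1 (+1); matched 1.
Augmenting path P3→Q6 (+1); matched 2.
Augmenting path P4→Q3 (+1); matched 3.
Augmenting path P2→Q1→P1→Q2 (+1); matched 4.
No augmenting path remains; maximum matching = 4.
König certificate: {P1, P4, Q1, Q6} is a vertex cover of size 4 (every listed pair touches it), so no matching can be larger.

4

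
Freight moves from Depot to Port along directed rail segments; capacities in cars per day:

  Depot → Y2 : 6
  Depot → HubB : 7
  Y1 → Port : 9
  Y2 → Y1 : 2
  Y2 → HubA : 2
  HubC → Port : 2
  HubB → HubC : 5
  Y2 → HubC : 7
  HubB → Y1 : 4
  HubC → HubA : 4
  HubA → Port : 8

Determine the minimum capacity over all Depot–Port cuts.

13

Augment Depot→HubB→HubC→Port: bottleneck 2, flow now 2.
Augment Depot→HubB→Y1→Port: bottleneck 4, flow now 6.
Augment Depot→Y2→HubA→Port: bottleneck 2, flow now 8.
Augment Depot→Y2→Y1→Port: bottleneck 2, flow now 10.
Augment Depot→HubB→HubC→HubA→Port: bottleneck 1, flow now 11.
Augment Depot→Y2→HubC→HubA→Port: bottleneck 2, flow now 13.
No augmenting path remains; maximum flow = 13.
By max-flow min-cut, the minimum cut capacity equals the max flow.
In the residual graph, reachable from Depot: {Depot}.
Min-cut edges: Depot→HubB (7), Depot→Y2 (6); capacity 7 + 6 = 13.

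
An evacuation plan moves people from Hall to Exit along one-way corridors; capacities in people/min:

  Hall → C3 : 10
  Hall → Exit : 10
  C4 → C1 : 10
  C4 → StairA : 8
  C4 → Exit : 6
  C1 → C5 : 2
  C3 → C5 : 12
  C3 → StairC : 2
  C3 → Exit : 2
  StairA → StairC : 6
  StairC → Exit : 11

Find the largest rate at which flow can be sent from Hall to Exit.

Augment Hall→Exit: bottleneck 10, flow now 10.
Augment Hall→C3→Exit: bottleneck 2, flow now 12.
Augment Hall→C3→StairC→Exit: bottleneck 2, flow now 14.
No augmenting path remains; maximum flow = 14.
In the residual graph, reachable from Hall: {Hall, C3, C5}.
Min-cut edges: Hall→Exit (10), C3→StairC (2), C3→Exit (2); capacity 10 + 2 + 2 = 14.
This cut is saturated, so no flow can exceed 14.

14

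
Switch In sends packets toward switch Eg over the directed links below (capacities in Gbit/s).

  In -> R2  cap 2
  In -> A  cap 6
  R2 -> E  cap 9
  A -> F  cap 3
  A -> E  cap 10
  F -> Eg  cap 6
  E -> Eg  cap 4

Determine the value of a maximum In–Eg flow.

Augment In→R2→E→Eg: bottleneck 2, flow now 2.
Augment In→A→F→Eg: bottleneck 3, flow now 5.
Augment In→A→E→Eg: bottleneck 2, flow now 7.
No augmenting path remains; maximum flow = 7.
In the residual graph, reachable from In: {In, R2, A, E}.
Min-cut edges: A→F (3), E→Eg (4); capacity 3 + 4 = 7.
This cut is saturated, so no flow can exceed 7.

7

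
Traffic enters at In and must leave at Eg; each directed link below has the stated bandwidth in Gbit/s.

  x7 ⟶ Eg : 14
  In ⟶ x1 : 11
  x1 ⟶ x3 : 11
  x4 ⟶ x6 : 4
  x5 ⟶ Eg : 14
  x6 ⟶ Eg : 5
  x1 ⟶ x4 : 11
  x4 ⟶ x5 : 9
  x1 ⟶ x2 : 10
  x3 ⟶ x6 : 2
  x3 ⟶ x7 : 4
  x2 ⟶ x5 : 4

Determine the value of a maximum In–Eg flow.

11

Augment In→x1→x2→x5→Eg: bottleneck 4, flow now 4.
Augment In→x1→x3→x6→Eg: bottleneck 2, flow now 6.
Augment In→x1→x3→x7→Eg: bottleneck 4, flow now 10.
Augment In→x1→x4→x5→Eg: bottleneck 1, flow now 11.
No augmenting path remains; maximum flow = 11.
In the residual graph, reachable from In: {In}.
Min-cut edges: In→x1 (11); capacity 11 = 11.
This cut is saturated, so no flow can exceed 11.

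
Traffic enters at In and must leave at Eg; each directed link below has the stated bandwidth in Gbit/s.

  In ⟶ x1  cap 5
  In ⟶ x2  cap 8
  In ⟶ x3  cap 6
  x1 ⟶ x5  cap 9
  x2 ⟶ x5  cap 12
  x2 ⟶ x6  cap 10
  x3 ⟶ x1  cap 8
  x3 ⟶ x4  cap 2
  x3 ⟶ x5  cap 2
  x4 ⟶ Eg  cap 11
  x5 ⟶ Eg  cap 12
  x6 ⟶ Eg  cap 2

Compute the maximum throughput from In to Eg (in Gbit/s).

16

Augment In→x1→x5→Eg: bottleneck 5, flow now 5.
Augment In→x2→x5→Eg: bottleneck 7, flow now 12.
Augment In→x2→x6→Eg: bottleneck 1, flow now 13.
Augment In→x3→x4→Eg: bottleneck 2, flow now 15.
Augment In→x3→x5→x2→x6→Eg: bottleneck 1, flow now 16. (uses reverse residual edge)
No augmenting path remains; maximum flow = 16.
In the residual graph, reachable from In: {In, x1, x2, x3, x5, x6}.
Min-cut edges: x3→x4 (2), x5→Eg (12), x6→Eg (2); capacity 2 + 12 + 2 = 16.
This cut is saturated, so no flow can exceed 16.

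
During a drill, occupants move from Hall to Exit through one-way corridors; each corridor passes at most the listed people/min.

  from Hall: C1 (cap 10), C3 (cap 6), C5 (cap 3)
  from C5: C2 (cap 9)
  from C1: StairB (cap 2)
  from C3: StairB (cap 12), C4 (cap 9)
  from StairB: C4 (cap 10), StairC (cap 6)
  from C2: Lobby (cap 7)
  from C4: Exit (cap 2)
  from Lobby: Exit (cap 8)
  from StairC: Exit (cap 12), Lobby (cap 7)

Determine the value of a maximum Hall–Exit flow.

11

Augment Hall→C3→C4→Exit: bottleneck 2, flow now 2.
Augment Hall→C5→C2→Lobby→Exit: bottleneck 3, flow now 5.
Augment Hall→C1→StairB→StairC→Exit: bottleneck 2, flow now 7.
Augment Hall→C3→StairB→StairC→Exit: bottleneck 4, flow now 11.
No augmenting path remains; maximum flow = 11.
In the residual graph, reachable from Hall: {Hall, C1}.
Min-cut edges: Hall→C5 (3), Hall→C3 (6), C1→StairB (2); capacity 3 + 6 + 2 = 11.
This cut is saturated, so no flow can exceed 11.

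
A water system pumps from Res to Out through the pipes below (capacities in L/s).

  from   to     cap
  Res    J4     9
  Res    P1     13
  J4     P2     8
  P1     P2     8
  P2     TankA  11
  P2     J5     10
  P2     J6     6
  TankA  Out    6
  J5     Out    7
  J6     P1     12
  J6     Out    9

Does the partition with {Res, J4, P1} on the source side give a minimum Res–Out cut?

Given cut capacity: 8 + 8 = 16.
Augment Res→J4→P2→TankA→Out: bottleneck 6, flow now 6.
Augment Res→J4→P2→J5→Out: bottleneck 2, flow now 8.
Augment Res→P1→P2→J5→Out: bottleneck 5, flow now 13.
Augment Res→P1→P2→J6→Out: bottleneck 3, flow now 16.
No augmenting path remains; maximum flow = 16.
Cut capacity 16 equals the max flow, so it is a minimum cut.

Yes — it is a minimum cut (capacity 16).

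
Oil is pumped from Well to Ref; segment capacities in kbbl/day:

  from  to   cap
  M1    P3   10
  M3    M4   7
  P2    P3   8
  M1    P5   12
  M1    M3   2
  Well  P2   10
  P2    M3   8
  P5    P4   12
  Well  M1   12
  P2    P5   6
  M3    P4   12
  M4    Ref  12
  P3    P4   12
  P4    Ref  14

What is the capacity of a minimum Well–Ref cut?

Augment Well→M1→M3→P4→Ref: bottleneck 2, flow now 2.
Augment Well→M1→P5→P4→Ref: bottleneck 10, flow now 12.
Augment Well→P2→M3→P4→Ref: bottleneck 2, flow now 14.
Augment Well→P2→M3→M4→Ref: bottleneck 6, flow now 20.
Augment Well→P2→P5→P4→M3→M4→Ref: bottleneck 1, flow now 21. (uses reverse residual edge)
No augmenting path remains; maximum flow = 21.
By max-flow min-cut, the minimum cut capacity equals the max flow.
In the residual graph, reachable from Well: {Well, M1, P2, M3, P5, P3, P4}.
Min-cut edges: M3→M4 (7), P4→Ref (14); capacity 7 + 14 = 21.

21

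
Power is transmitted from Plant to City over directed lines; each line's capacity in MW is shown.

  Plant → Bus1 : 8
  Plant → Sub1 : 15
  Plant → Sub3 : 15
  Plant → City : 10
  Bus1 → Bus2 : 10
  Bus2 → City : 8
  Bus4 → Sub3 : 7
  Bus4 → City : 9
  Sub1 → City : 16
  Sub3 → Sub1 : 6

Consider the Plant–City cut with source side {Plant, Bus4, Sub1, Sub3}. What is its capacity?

Edges leaving {Plant, Bus4, Sub1, Sub3}: Plant→Bus1 (8), Plant→City (10), Bus4→City (9), Sub1→City (16).
Cut capacity = 8 + 10 + 9 + 16 = 43.

43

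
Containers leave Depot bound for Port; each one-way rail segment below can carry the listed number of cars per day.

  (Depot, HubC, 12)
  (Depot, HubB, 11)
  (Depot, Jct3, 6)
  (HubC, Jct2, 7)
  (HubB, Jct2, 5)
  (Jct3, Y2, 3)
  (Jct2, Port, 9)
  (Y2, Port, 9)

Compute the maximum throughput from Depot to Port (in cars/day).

Augment Depot→HubC→Jct2→Port: bottleneck 7, flow now 7.
Augment Depot→HubB→Jct2→Port: bottleneck 2, flow now 9.
Augment Depot→Jct3→Y2→Port: bottleneck 3, flow now 12.
No augmenting path remains; maximum flow = 12.
In the residual graph, reachable from Depot: {Depot, HubC, HubB, Jct3, Jct2}.
Min-cut edges: Jct3→Y2 (3), Jct2→Port (9); capacity 3 + 9 = 12.
This cut is saturated, so no flow can exceed 12.

12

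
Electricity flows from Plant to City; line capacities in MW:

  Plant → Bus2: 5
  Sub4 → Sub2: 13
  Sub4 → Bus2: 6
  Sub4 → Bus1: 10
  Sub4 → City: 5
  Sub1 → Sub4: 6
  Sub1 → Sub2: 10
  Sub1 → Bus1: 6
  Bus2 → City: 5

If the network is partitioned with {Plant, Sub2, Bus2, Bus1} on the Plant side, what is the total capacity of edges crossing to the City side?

5

Edges leaving {Plant, Sub2, Bus2, Bus1}: Bus2→City (5).
Cut capacity = 5 = 5.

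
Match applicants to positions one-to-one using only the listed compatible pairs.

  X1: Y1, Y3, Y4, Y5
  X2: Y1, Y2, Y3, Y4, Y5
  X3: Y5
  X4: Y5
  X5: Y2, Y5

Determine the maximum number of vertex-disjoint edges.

4

Unit-capacity flow: source→left, listed edges, right→sink; max matching = max flow.
Augmenting path X1→Y1 (+1); matched 1.
Augmenting path X2→Y2 (+1); matched 2.
Augmenting path X3→Y5 (+1); matched 3.
Augmenting path X5→Y2→X2→Y3 (+1); matched 4.
No augmenting path remains; maximum matching = 4.
König certificate: {X1, X2, X5, Y5} is a vertex cover of size 4 (every listed pair touches it), so no matching can be larger.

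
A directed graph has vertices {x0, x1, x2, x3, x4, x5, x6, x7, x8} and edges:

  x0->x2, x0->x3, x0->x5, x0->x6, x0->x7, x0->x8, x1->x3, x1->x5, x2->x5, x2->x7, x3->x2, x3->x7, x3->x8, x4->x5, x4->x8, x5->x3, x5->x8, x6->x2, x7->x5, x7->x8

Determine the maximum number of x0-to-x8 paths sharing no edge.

Assign every edge capacity 1; by Menger, the answer equals the max flow.
Path x0→x8 (+1); total 1.
Path x0→x3→x8 (+1); total 2.
Path x0→x5→x8 (+1); total 3.
Path x0→x7→x8 (+1); total 4.
No residual x0→x8 path; max flow = 4.
Certifying cut of size 4: {x0→x8, x3→x8, x5→x8, x7→x8}.

4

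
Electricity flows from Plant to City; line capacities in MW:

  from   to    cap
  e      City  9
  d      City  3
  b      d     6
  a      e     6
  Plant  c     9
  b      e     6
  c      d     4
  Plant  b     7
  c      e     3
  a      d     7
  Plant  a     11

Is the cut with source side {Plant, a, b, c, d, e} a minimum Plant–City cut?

Given cut capacity: 3 + 9 = 12.
Augment Plant→a→d→City: bottleneck 3, flow now 3.
Augment Plant→a→e→City: bottleneck 6, flow now 9.
Augment Plant→b→e→City: bottleneck 3, flow now 12.
No augmenting path remains; maximum flow = 12.
Cut capacity 12 equals the max flow, so it is a minimum cut.

Yes — it is a minimum cut (capacity 12).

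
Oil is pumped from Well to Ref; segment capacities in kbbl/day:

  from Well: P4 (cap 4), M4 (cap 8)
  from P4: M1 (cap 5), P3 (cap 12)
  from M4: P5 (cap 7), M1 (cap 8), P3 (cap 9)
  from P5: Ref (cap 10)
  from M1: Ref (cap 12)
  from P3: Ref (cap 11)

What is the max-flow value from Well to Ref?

Augment Well→P4→M1→Ref: bottleneck 4, flow now 4.
Augment Well→M4→P5→Ref: bottleneck 7, flow now 11.
Augment Well→M4→M1→Ref: bottleneck 1, flow now 12.
No augmenting path remains; maximum flow = 12.
In the residual graph, reachable from Well: {Well}.
Min-cut edges: Well→P4 (4), Well→M4 (8); capacity 4 + 8 = 12.
This cut is saturated, so no flow can exceed 12.

12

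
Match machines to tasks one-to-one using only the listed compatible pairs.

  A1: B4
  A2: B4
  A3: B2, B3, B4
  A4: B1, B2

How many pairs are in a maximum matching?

3

Unit-capacity flow: source→left, listed edges, right→sink; max matching = max flow.
Augmenting path A1→B4 (+1); matched 1.
Augmenting path A3→B2 (+1); matched 2.
Augmenting path A4→B1 (+1); matched 3.
No augmenting path remains; maximum matching = 3.
König certificate: {A3, A4, B4} is a vertex cover of size 3 (every listed pair touches it), so no matching can be larger.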